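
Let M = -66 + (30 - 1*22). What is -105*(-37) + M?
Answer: 3827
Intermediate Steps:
M = -58 (M = -66 + (30 - 22) = -66 + 8 = -58)
-105*(-37) + M = -105*(-37) - 58 = 3885 - 58 = 3827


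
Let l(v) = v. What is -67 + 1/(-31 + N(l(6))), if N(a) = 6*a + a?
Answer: -736/11 ≈ -66.909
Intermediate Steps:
N(a) = 7*a
-67 + 1/(-31 + N(l(6))) = -67 + 1/(-31 + 7*6) = -67 + 1/(-31 + 42) = -67 + 1/11 = -736/11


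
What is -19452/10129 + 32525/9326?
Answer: 148036373/94463054 ≈ 1.5671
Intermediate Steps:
-19452/10129 + 32525/9326 = 148036373/94463054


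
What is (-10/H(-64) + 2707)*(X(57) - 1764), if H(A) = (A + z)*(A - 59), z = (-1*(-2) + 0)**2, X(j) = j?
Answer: -1136728285/246 ≈ -4.6208e+6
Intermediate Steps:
z = 4 (z = (2 + 0)**2 = 2**2 = 4)
H(A) = (-59 + A)*(4 + A) (H(A) = (A + 4)*(A - 59) = (4 + A)*(-59 + A) = (-59 + A)*(4 + A))
(-10/H(-64) + 2707)*(X(57) - 1764) = (-10/(-236 + (-64)**2 - 55*(-64)) + 2707)*(57 - 1764) = (-10/(-236 + 4096 + 3520) + 2707)*(-1707) = (-10/7380 + 2707)*(-1707) = (-10*1/7380 + 2707)*(-1707) = (-1/738 + 2707)*(-1707) = (1997765/738)*(-1707) = -1136728285/246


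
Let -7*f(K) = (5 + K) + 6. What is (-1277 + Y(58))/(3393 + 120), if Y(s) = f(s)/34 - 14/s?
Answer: -8817521/24246726 ≈ -0.36366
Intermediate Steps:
f(K) = -11/7 - K/7 (f(K) = -((5 + K) + 6)/7 = -(11 + K)/7 = -11/7 - K/7)
Y(s) = -11/238 - 14/s - s/238 (Y(s) = (-11/7 - s/7)/34 - 14/s = (-11/7 - s/7)*(1/34) - 14/s = (-11/238 - s/238) - 14/s = -11/238 - 14/s - s/238)
(-1277 + Y(58))/(3393 + 120) = (-1277 + (1/238)*(-3332 + 58*(-11 - 1*58))/58)/(3393 + 120) = (-1277 + (1/238)*(1/58)*(-3332 + 58*(-11 - 58)))/3513 = (-1277 + (1/238)*(1/58)*(-3332 + 58*(-69)))*(1/3513) = (-1277 + (1/238)*(1/58)*(-3332 - 4002))*(1/3513) = (-1277 + (1/238)*(1/58)*(-7334))*(1/3513) = (-1277 - 3667/6902)*(1/3513) = -8817521/6902*1/3513 = -8817521/24246726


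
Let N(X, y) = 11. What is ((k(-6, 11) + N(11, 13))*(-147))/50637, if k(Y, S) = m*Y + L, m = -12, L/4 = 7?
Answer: -5439/16879 ≈ -0.32223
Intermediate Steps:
L = 28 (L = 4*7 = 28)
k(Y, S) = 28 - 12*Y (k(Y, S) = -12*Y + 28 = 28 - 12*Y)
((k(-6, 11) + N(11, 13))*(-147))/50637 = (((28 - 12*(-6)) + 11)*(-147))/50637 = (((28 + 72) + 11)*(-147))*(1/50637) = ((100 + 11)*(-147))*(1/50637) = (111*(-147))*(1/50637) = -16317*1/50637 = -5439/16879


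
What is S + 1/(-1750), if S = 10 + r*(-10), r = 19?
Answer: -315001/1750 ≈ -180.00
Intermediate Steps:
S = -180 (S = 10 + 19*(-10) = 10 - 190 = -180)
S + 1/(-1750) = -180 + 1/(-1750) = -180 - 1/1750 = -315001/1750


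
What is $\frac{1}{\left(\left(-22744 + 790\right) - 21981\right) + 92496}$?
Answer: $\frac{1}{48561} \approx 2.0593 \cdot 10^{-5}$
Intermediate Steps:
$\frac{1}{\left(\left(-22744 + 790\right) - 21981\right) + 92496} = \frac{1}{\left(-21954 - 21981\right) + 92496} = \frac{1}{-43935 + 92496} = \frac{1}{48561}$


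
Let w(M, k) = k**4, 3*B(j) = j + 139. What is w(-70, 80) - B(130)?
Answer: 122879731/3 ≈ 4.0960e+7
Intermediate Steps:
B(j) = 139/3 + j/3 (B(j) = (j + 139)/3 = (139 + j)/3 = 139/3 + j/3)
w(-70, 80) - B(130) = 80**4 - (139/3 + (1/3)*130) = 40960000 - (139/3 + 130/3) = 40960000 - 1*269/3 = 40960000 - 269/3 = 122879731/3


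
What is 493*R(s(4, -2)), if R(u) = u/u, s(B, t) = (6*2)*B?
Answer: 493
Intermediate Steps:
s(B, t) = 12*B
R(u) = 1
493*R(s(4, -2)) = 493*1 = 493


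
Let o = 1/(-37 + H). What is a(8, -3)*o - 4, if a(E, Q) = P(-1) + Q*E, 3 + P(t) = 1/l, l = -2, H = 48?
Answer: -13/2 ≈ -6.5000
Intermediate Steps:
P(t) = -7/2 (P(t) = -3 + 1/(-2) = -3 - ½ = -7/2)
o = 1/11 (o = 1/(-37 + 48) = 1/11 ≈ 0.090909)
a(E, Q) = -7/2 + E*Q (a(E, Q) = -7/2 + Q*E = -7/2 + E*Q)
a(8, -3)*o - 4 = (-7/2 + 8*(-3))*(1/11) - 4 = (-7/2 - 24)*(1/11) - 4 = -55/2*1/11 - 4 = -5/2 - 4 = -13/2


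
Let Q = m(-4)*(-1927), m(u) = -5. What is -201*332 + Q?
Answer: -57097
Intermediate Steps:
Q = 9635 (Q = -5*(-1927) = 9635)
-201*332 + Q = -201*332 + 9635 = -66732 + 9635 = -57097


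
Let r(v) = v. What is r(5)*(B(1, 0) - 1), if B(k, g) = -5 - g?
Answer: -30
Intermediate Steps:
r(5)*(B(1, 0) - 1) = 5*((-5 - 1*0) - 1) = 5*((-5 + 0) - 1) = 5*(-5 - 1) = 5*(-6) = -30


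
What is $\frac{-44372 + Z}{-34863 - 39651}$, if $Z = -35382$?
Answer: $\frac{39877}{37257} \approx 1.0703$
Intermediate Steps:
$\frac{-44372 + Z}{-34863 - 39651} = \frac{-44372 - 35382}{-34863 - 39651} = - \frac{79754}{-74514} = \left(-79754\right) \left(- \frac{1}{74514}\right) = \frac{39877}{37257}$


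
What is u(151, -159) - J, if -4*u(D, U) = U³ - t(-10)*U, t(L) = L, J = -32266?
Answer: 4150333/4 ≈ 1.0376e+6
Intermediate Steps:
u(D, U) = -5*U/2 - U³/4 (u(D, U) = -(U³ - (-10)*U)/4 = -(U³ + 10*U)/4 = -5*U/2 - U³/4)
u(151, -159) - J = -¼*(-159)*(10 + (-159)²) - 1*(-32266) = -¼*(-159)*(10 + 25281) + 32266 = -¼*(-159)*25291 + 32266 = 4021269/4 + 32266 = 4150333/4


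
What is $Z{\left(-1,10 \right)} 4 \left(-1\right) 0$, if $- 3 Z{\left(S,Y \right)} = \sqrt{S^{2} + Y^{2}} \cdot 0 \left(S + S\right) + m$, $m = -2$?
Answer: $0$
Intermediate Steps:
$Z{\left(S,Y \right)} = \frac{2}{3}$ ($Z{\left(S,Y \right)} = - \frac{\sqrt{S^{2} + Y^{2}} \cdot 0 \left(S + S\right) - 2}{3} = - \frac{\sqrt{S^{2} + Y^{2}} \cdot 0 \cdot 2 S - 2}{3} = - \frac{\sqrt{S^{2} + Y^{2}} \cdot 0 - 2}{3} = - \frac{0 - 2}{3} = \left(- \frac{1}{3}\right) \left(-2\right) = \frac{2}{3}$)
$Z{\left(-1,10 \right)} 4 \left(-1\right) 0 = \frac{2 \cdot 4 \left(-1\right) 0}{3} = \frac{2 \left(\left(-4\right) 0\right)}{3} = \frac{2}{3} \cdot 0 = 0$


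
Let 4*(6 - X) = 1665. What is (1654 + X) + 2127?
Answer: 13483/4 ≈ 3370.8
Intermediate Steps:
X = -1641/4 (X = 6 - ¼*1665 = 6 - 1665/4 = -1641/4 ≈ -410.25)
(1654 + X) + 2127 = (1654 - 1641/4) + 2127 = 4975/4 + 2127 = 13483/4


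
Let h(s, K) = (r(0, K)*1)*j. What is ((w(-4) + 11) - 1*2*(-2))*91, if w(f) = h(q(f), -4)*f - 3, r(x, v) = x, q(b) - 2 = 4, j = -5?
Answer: 1092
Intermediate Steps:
q(b) = 6 (q(b) = 2 + 4 = 6)
h(s, K) = 0 (h(s, K) = (0*1)*(-5) = 0*(-5) = 0)
w(f) = -3 (w(f) = 0*f - 3 = 0 - 3 = -3)
((w(-4) + 11) - 1*2*(-2))*91 = ((-3 + 11) - 1*2*(-2))*91 = (8 - 2*(-2))*91 = (8 + 4)*91 = 12*91 = 1092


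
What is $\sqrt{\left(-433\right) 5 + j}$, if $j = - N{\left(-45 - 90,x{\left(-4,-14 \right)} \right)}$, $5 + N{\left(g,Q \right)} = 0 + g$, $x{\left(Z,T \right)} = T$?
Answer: $45 i \approx 45.0 i$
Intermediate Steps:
$N{\left(g,Q \right)} = -5 + g$ ($N{\left(g,Q \right)} = -5 + \left(0 + g\right) = -5 + g$)
$j = 140$ ($j = - (-5 - 135) = \left(-1\right) \left(-140\right) = 140$)
$\sqrt{\left(-433\right) 5 + j} = \sqrt{\left(-433\right) 5 + 140} = \sqrt{-2165 + 140} = \sqrt{-2025} = 45 i$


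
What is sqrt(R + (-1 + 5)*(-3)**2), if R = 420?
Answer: 2*sqrt(114) ≈ 21.354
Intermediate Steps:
sqrt(R + (-1 + 5)*(-3)**2) = sqrt(420 + (-1 + 5)*(-3)**2) = sqrt(420 + 4*9) = sqrt(420 + 36) = sqrt(456) = 2*sqrt(114)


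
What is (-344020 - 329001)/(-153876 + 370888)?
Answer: -673021/217012 ≈ -3.1013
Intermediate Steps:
(-344020 - 329001)/(-153876 + 370888) = -673021/217012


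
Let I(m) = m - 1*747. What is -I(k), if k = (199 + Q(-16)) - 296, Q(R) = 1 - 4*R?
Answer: 779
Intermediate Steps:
k = -32 (k = (199 + (1 - 4*(-16))) - 296 = (199 + (1 + 64)) - 296 = (199 + 65) - 296 = 264 - 296 = -32)
I(m) = -747 + m (I(m) = m - 747 = -747 + m)
-I(k) = -(-747 - 32) = -1*(-779) = 779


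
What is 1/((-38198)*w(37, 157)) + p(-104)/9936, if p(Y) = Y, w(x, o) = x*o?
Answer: -721149902/68897522511 ≈ -0.010467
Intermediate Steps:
w(x, o) = o*x
1/((-38198)*w(37, 157)) + p(-104)/9936 = 1/((-38198)*((157*37))) - 104/9936 = -1/38198/5809 - 104*1/9936 = -1/38198*1/5809 - 13/1242 = -1/221892182 - 13/1242 = -721149902/68897522511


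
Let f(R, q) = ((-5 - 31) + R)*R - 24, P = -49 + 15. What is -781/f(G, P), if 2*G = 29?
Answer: 3124/1343 ≈ 2.3261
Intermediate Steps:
G = 29/2 (G = (1/2)*29 = 29/2 ≈ 14.500)
P = -34
f(R, q) = -24 + R*(-36 + R) (f(R, q) = (-36 + R)*R - 24 = R*(-36 + R) - 24 = -24 + R*(-36 + R))
-781/f(G, P) = -781/(-24 + (29/2)**2 - 36*29/2) = -781/(-24 + 841/4 - 522) = -781/(-1343/4) = -781*(-4/1343) = 3124/1343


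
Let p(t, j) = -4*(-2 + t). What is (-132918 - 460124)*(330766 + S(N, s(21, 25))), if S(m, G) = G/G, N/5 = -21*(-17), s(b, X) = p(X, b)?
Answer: -196158723214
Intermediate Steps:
p(t, j) = 8 - 4*t
s(b, X) = 8 - 4*X
N = 1785 (N = 5*(-21*(-17)) = 5*357 = 1785)
S(m, G) = 1
(-132918 - 460124)*(330766 + S(N, s(21, 25))) = (-132918 - 460124)*(330766 + 1) = -593042*330767 = -196158723214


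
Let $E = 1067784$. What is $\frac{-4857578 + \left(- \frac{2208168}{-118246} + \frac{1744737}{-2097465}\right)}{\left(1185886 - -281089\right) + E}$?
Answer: $- \frac{200792791901086767}{104777155589778335} \approx -1.9164$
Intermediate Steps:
$\frac{-4857578 + \left(- \frac{2208168}{-118246} + \frac{1744737}{-2097465}\right)}{\left(1185886 - -281089\right) + E} = \frac{-4857578 + \left(- \frac{2208168}{-118246} + \frac{1744737}{-2097465}\right)}{\left(1185886 - -281089\right) + 1067784} = \frac{-4857578 + \left(\left(-2208168\right) \left(- \frac{1}{118246}\right) + 1744737 \left(- \frac{1}{2097465}\right)\right)}{\left(1185886 + 281089\right) + 1067784} = \frac{-4857578 + \left(\frac{1104084}{59123} - \frac{581579}{699155}\right)}{1466975 + 1067784} = \frac{-4857578 + \frac{737541153803}{41336141065}}{2534759} = \left(- \frac{200792791901086767}{41336141065}\right) \frac{1}{2534759} = - \frac{200792791901086767}{104777155589778335}$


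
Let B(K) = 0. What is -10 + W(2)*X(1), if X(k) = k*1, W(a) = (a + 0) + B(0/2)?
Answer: -8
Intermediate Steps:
W(a) = a (W(a) = (a + 0) + 0 = a + 0 = a)
X(k) = k
-10 + W(2)*X(1) = -10 + 2*1 = -10 + 2 = -8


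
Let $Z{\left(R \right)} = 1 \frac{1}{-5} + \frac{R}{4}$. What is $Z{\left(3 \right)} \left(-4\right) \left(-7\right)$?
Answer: $\frac{77}{5} \approx 15.4$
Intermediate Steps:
$Z{\left(R \right)} = - \frac{1}{5} + \frac{R}{4}$ ($Z{\left(R \right)} = 1 \left(- \frac{1}{5}\right) + R \frac{1}{4} = - \frac{1}{5} + \frac{R}{4}$)
$Z{\left(3 \right)} \left(-4\right) \left(-7\right) = \left(- \frac{1}{5} + \frac{1}{4} \cdot 3\right) \left(-4\right) \left(-7\right) = \left(- \frac{1}{5} + \frac{3}{4}\right) \left(-4\right) \left(-7\right) = \frac{11}{20} \left(-4\right) \left(-7\right) = \left(- \frac{11}{5}\right) \left(-7\right) = \frac{77}{5}$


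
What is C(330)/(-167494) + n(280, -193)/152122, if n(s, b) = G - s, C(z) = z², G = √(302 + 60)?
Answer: -4153246030/6369880567 + √362/152122 ≈ -0.65189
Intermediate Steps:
G = √362 ≈ 19.026
n(s, b) = √362 - s
C(330)/(-167494) + n(280, -193)/152122 = 330²/(-167494) + (√362 - 1*280)/152122 = 108900*(-1/167494) + (√362 - 280)*(1/152122) = -54450/83747 + (-280 + √362)*(1/152122) = -54450/83747 + (-140/76061 + √362/152122) = -4153246030/6369880567 + √362/152122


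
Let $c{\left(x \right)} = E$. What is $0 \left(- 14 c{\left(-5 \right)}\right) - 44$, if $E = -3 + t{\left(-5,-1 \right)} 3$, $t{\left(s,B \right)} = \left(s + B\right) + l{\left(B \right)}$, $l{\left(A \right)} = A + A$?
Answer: $-44$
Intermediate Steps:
$l{\left(A \right)} = 2 A$
$t{\left(s,B \right)} = s + 3 B$ ($t{\left(s,B \right)} = \left(s + B\right) + 2 B = \left(B + s\right) + 2 B = s + 3 B$)
$E = -27$ ($E = -3 + \left(-5 + 3 \left(-1\right)\right) 3 = -3 + \left(-5 - 3\right) 3 = -3 - 24 = -27$)
$c{\left(x \right)} = -27$
$0 \left(- 14 c{\left(-5 \right)}\right) - 44 = 0 \left(\left(-14\right) \left(-27\right)\right) - 44 = 0 \cdot 378 - 44 = 0 - 44 = -44$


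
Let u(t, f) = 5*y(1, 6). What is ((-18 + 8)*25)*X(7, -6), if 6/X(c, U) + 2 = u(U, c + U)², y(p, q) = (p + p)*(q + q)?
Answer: -750/7199 ≈ -0.10418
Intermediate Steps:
y(p, q) = 4*p*q (y(p, q) = (2*p)*(2*q) = 4*p*q)
u(t, f) = 120 (u(t, f) = 5*(4*1*6) = 5*24 = 120)
X(c, U) = 3/7199 (X(c, U) = 6/(-2 + 120²) = 6/(-2 + 14400) = 6/14398 = 6*(1/14398) = 3/7199)
((-18 + 8)*25)*X(7, -6) = ((-18 + 8)*25)*(3/7199) = -10*25*(3/7199) = -250*3/7199 = -750/7199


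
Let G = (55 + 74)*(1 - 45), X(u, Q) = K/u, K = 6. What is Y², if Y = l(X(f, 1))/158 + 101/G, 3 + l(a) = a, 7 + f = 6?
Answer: 1123657441/201066147216 ≈ 0.0055885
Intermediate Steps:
f = -1 (f = -7 + 6 = -1)
X(u, Q) = 6/u
G = -5676 (G = 129*(-44) = -5676)
l(a) = -3 + a
Y = -33521/448404 (Y = (-3 + 6/(-1))/158 + 101/(-5676) = (-3 + 6*(-1))*(1/158) + 101*(-1/5676) = (-3 - 6)*(1/158) - 101/5676 = -9*1/158 - 101/5676 = -9/158 - 101/5676 = -33521/448404 ≈ -0.074756)
Y² = (-33521/448404)² = 1123657441/201066147216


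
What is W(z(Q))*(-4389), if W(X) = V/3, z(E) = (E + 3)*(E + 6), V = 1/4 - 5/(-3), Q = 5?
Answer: -33649/12 ≈ -2804.1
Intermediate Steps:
V = 23/12 (V = 1*(1/4) - 5*(-1/3) = 1/4 + 5/3 = 23/12 ≈ 1.9167)
z(E) = (3 + E)*(6 + E)
W(X) = 23/36 (W(X) = (23/12)/3 = (23/12)*(1/3) = 23/36)
W(z(Q))*(-4389) = (23/36)*(-4389) = -33649/12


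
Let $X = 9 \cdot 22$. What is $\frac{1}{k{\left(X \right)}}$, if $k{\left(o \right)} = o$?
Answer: $\frac{1}{198} \approx 0.0050505$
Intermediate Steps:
$X = 198$
$\frac{1}{k{\left(X \right)}} = \frac{1}{198}$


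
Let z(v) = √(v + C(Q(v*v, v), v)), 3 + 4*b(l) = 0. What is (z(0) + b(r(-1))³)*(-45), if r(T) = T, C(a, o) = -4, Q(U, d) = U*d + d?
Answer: 1215/64 - 90*I ≈ 18.984 - 90.0*I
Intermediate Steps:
Q(U, d) = d + U*d
b(l) = -¾ (b(l) = -¾ + (¼)*0 = -¾ + 0 = -¾)
z(v) = √(-4 + v) (z(v) = √(v - 4) = √(-4 + v))
(z(0) + b(r(-1))³)*(-45) = (√(-4 + 0) + (-¾)³)*(-45) = (√(-4) - 27/64)*(-45) = (2*I - 27/64)*(-45) = (-27/64 + 2*I)*(-45) = 1215/64 - 90*I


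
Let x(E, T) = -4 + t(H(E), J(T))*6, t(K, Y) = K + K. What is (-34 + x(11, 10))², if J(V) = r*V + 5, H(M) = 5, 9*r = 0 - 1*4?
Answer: 484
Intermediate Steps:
r = -4/9 (r = (0 - 1*4)/9 = (0 - 4)/9 = (⅑)*(-4) = -4/9 ≈ -0.44444)
J(V) = 5 - 4*V/9 (J(V) = -4*V/9 + 5 = 5 - 4*V/9)
t(K, Y) = 2*K
x(E, T) = 56 (x(E, T) = -4 + (2*5)*6 = -4 + 10*6 = -4 + 60 = 56)
(-34 + x(11, 10))² = (-34 + 56)² = 22² = 484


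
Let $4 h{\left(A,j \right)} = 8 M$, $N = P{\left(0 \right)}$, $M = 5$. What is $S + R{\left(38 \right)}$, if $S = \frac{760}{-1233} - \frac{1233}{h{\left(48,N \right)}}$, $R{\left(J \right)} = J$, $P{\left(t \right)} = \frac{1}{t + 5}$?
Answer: $- \frac{1059349}{12330} \approx -85.916$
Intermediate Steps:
$P{\left(t \right)} = \frac{1}{5 + t}$
$N = \frac{1}{5}$ ($N = \frac{1}{5 + 0} = \frac{1}{5} \approx 0.2$)
$h{\left(A,j \right)} = 10$ ($h{\left(A,j \right)} = \frac{8 \cdot 5}{4} = \frac{1}{4} \cdot 40 = 10$)
$S = - \frac{1527889}{12330}$ ($S = \frac{760}{-1233} - \frac{1233}{10} = 760 \left(- \frac{1}{1233}\right) - \frac{1233}{10} = - \frac{760}{1233} - \frac{1233}{10} = - \frac{1527889}{12330} \approx -123.92$)
$S + R{\left(38 \right)} = - \frac{1527889}{12330} + 38 = - \frac{1059349}{12330}$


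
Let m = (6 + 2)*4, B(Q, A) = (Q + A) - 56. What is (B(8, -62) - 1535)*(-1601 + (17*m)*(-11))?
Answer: 12477325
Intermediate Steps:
B(Q, A) = -56 + A + Q (B(Q, A) = (A + Q) - 56 = -56 + A + Q)
m = 32 (m = 8*4 = 32)
(B(8, -62) - 1535)*(-1601 + (17*m)*(-11)) = ((-56 - 62 + 8) - 1535)*(-1601 + (17*32)*(-11)) = (-110 - 1535)*(-1601 + 544*(-11)) = -1645*(-1601 - 5984) = -1645*(-7585) = 12477325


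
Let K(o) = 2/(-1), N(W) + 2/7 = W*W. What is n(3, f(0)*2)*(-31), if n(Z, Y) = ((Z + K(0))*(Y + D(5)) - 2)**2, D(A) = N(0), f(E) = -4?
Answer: -160704/49 ≈ -3279.7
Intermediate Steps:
N(W) = -2/7 + W**2 (N(W) = -2/7 + W*W = -2/7 + W**2)
K(o) = -2 (K(o) = 2*(-1) = -2)
D(A) = -2/7 (D(A) = -2/7 + 0**2 = -2/7 + 0 = -2/7)
n(Z, Y) = (-2 + (-2 + Z)*(-2/7 + Y))**2 (n(Z, Y) = ((Z - 2)*(Y - 2/7) - 2)**2 = ((-2 + Z)*(-2/7 + Y) - 2)**2 = (-2 + (-2 + Z)*(-2/7 + Y))**2)
n(3, f(0)*2)*(-31) = ((-10 - (-56)*2 - 2*3 + 7*(-4*2)*3)**2/49)*(-31) = ((-10 - 14*(-8) - 6 + 7*(-8)*3)**2/49)*(-31) = ((-10 + 112 - 6 - 168)**2/49)*(-31) = ((1/49)*(-72)**2)*(-31) = ((1/49)*5184)*(-31) = (5184/49)*(-31) = -160704/49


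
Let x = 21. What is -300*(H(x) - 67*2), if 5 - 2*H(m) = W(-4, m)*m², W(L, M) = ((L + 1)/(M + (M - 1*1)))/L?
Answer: 3334125/82 ≈ 40660.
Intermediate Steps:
W(L, M) = (1 + L)/(L*(-1 + 2*M)) (W(L, M) = ((1 + L)/(M + (M - 1)))/L = ((1 + L)/(M + (-1 + M)))/L = ((1 + L)/(-1 + 2*M))/L = (1 + L)/(L*(-1 + 2*M)))
H(m) = 5/2 - 3*m²/(8*(-1 + 2*m)) (H(m) = 5/2 - (1 - 4)/((-4)*(-1 + 2*m))*m²/2 = 5/2 - (-¼*(-3)/(-1 + 2*m))*m²/2 = 5/2 - 3/(4*(-1 + 2*m))*m²/2 = 5/2 - 3*m²/(8*(-1 + 2*m)))
-300*(H(x) - 67*2) = -300*((-20 - 3*21² + 40*21)/(8*(-1 + 2*21)) - 67*2) = -300*((-20 - 3*441 + 840)/(8*(-1 + 42)) - 134) = -300*((⅛)*(-20 - 1323 + 840)/41 - 134) = -300*((⅛)*(1/41)*(-503) - 134) = -300*(-503/328 - 134) = -300*(-44455/328) = 3334125/82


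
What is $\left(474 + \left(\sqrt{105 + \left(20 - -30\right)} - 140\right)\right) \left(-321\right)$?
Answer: $-107214 - 321 \sqrt{155} \approx -1.1121 \cdot 10^{5}$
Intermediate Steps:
$\left(474 + \left(\sqrt{105 + \left(20 - -30\right)} - 140\right)\right) \left(-321\right) = \left(474 - \left(140 - \sqrt{105 + \left(20 + 30\right)}\right)\right) \left(-321\right) = \left(474 - \left(140 - \sqrt{105 + 50}\right)\right) \left(-321\right) = \left(474 - \left(140 - \sqrt{155}\right)\right) \left(-321\right) = \left(334 + \sqrt{155}\right) \left(-321\right) = -107214 - 321 \sqrt{155}$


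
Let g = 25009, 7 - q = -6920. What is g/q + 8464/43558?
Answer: 573986075/150863133 ≈ 3.8047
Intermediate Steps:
q = 6927 (q = 7 - 1*(-6920) = 7 + 6920 = 6927)
g/q + 8464/43558 = 25009/6927 + 8464/43558 = 25009*(1/6927) + 8464*(1/43558) = 25009/6927 + 4232/21779 = 573986075/150863133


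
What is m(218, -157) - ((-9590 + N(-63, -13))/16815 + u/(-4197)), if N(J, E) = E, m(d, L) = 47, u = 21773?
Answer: 1241108957/23524185 ≈ 52.759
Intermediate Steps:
m(218, -157) - ((-9590 + N(-63, -13))/16815 + u/(-4197)) = 47 - ((-9590 - 13)/16815 + 21773/(-4197)) = 47 - (-9603*1/16815 + 21773*(-1/4197)) = 47 - (-3201/5605 - 21773/4197) = 47 - 1*(-135472262/23524185) = 47 + 135472262/23524185 = 1241108957/23524185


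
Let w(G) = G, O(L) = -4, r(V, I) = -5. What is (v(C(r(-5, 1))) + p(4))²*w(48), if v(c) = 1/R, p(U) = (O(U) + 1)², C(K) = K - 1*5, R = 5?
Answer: 101568/25 ≈ 4062.7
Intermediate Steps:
C(K) = -5 + K (C(K) = K - 5 = -5 + K)
p(U) = 9 (p(U) = (-4 + 1)² = (-3)² = 9)
v(c) = ⅕ (v(c) = 1/5 = ⅕)
(v(C(r(-5, 1))) + p(4))²*w(48) = (⅕ + 9)²*48 = (46/5)²*48 = (2116/25)*48 = 101568/25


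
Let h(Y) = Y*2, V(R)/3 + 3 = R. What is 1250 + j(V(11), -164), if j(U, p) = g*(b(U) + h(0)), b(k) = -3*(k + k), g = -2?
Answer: 1538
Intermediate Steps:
V(R) = -9 + 3*R
h(Y) = 2*Y
b(k) = -6*k
j(U, p) = 12*U (j(U, p) = -2*(-6*U + 2*0) = -2*(-6*U + 0) = -(-12)*U = 12*U)
1250 + j(V(11), -164) = 1250 + 12*(-9 + 3*11) = 1250 + 12*(-9 + 33) = 1250 + 12*24 = 1250 + 288 = 1538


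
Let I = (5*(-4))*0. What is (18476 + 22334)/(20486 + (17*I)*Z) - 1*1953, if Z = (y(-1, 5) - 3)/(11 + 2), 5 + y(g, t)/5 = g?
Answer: -19984174/10243 ≈ -1951.0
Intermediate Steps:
y(g, t) = -25 + 5*g
I = 0 (I = -20*0 = 0)
Z = -33/13 (Z = ((-25 + 5*(-1)) - 3)/(11 + 2) = ((-25 - 5) - 3)/13 = (-30 - 3)*(1/13) = -33*1/13 = -33/13 ≈ -2.5385)
(18476 + 22334)/(20486 + (17*I)*Z) - 1*1953 = (18476 + 22334)/(20486 + (17*0)*(-33/13)) - 1*1953 = 40810/(20486 + 0*(-33/13)) - 1953 = 40810/(20486 + 0) - 1953 = 40810/20486 - 1953 = 40810*(1/20486) - 1953 = 20405/10243 - 1953 = -19984174/10243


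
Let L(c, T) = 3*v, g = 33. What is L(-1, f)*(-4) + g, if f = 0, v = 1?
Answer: 21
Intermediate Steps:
L(c, T) = 3 (L(c, T) = 3*1 = 3)
L(-1, f)*(-4) + g = 3*(-4) + 33 = -12 + 33 = 21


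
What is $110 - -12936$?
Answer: $13046$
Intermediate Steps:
$110 - -12936 = 110 + 12936 = 13046$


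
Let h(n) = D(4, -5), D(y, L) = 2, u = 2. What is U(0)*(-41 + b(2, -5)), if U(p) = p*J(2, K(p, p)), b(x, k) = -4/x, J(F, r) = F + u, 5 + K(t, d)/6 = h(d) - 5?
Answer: 0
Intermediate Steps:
h(n) = 2
K(t, d) = -48 (K(t, d) = -30 + 6*(2 - 5) = -30 + 6*(-3) = -30 - 18 = -48)
J(F, r) = 2 + F (J(F, r) = F + 2 = 2 + F)
U(p) = 4*p (U(p) = p*(2 + 2) = p*4 = 4*p)
U(0)*(-41 + b(2, -5)) = (4*0)*(-41 - 4/2) = 0*(-41 - 4*½) = 0*(-41 - 2) = 0*(-43) = 0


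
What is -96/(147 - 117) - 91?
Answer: -471/5 ≈ -94.200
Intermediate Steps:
-96/(147 - 117) - 91 = -96/30 - 91 = -96*1/30 - 91 = -16/5 - 91 = -471/5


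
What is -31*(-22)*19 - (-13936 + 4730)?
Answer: 22164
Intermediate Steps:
-31*(-22)*19 - (-13936 + 4730) = 682*19 - 1*(-9206) = 12958 + 9206 = 22164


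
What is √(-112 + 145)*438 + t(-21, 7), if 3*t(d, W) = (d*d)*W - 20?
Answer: 3067/3 + 438*√33 ≈ 3538.5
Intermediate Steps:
t(d, W) = -20/3 + W*d²/3 (t(d, W) = ((d*d)*W - 20)/3 = (d²*W - 20)/3 = (W*d² - 20)/3 = (-20 + W*d²)/3 = -20/3 + W*d²/3)
√(-112 + 145)*438 + t(-21, 7) = √(-112 + 145)*438 + (-20/3 + (⅓)*7*(-21)²) = √33*438 + (-20/3 + (⅓)*7*441) = 438*√33 + (-20/3 + 1029) = 438*√33 + 3067/3 = 3067/3 + 438*√33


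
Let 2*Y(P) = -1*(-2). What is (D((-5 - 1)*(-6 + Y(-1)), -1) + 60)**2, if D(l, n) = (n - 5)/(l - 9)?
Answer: 174724/49 ≈ 3565.8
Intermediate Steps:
Y(P) = 1 (Y(P) = (-1*(-2))/2 = (1/2)*2 = 1)
D(l, n) = (-5 + n)/(-9 + l)
(D((-5 - 1)*(-6 + Y(-1)), -1) + 60)**2 = ((-5 - 1)/(-9 + (-5 - 1)*(-6 + 1)) + 60)**2 = (-6/(-9 - 6*(-5)) + 60)**2 = (-6/(-9 + 30) + 60)**2 = (-6/21 + 60)**2 = ((1/21)*(-6) + 60)**2 = (-2/7 + 60)**2 = (418/7)**2 = 174724/49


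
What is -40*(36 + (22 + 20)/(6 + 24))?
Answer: -1496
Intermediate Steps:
-40*(36 + (22 + 20)/(6 + 24)) = -40*(36 + 42/30) = -40*(36 + 42*(1/30)) = -40*(36 + 7/5) = -40*187/5 = -1496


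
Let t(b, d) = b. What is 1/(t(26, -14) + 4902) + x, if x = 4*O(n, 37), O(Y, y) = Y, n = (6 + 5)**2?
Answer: 2385153/4928 ≈ 484.00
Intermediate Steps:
n = 121 (n = 11**2 = 121)
x = 484 (x = 4*121 = 484)
1/(t(26, -14) + 4902) + x = 1/(26 + 4902) + 484 = 1/4928 + 484 = 2385153/4928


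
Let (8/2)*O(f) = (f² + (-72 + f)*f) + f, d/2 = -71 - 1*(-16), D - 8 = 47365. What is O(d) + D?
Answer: 110751/2 ≈ 55376.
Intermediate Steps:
D = 47373 (D = 8 + 47365 = 47373)
d = -110 (d = 2*(-71 - 1*(-16)) = 2*(-71 + 16) = 2*(-55) = -110)
O(f) = f/4 + f²/4 + f*(-72 + f)/4 (O(f) = ((f² + (-72 + f)*f) + f)/4 = ((f² + f*(-72 + f)) + f)/4 = (f + f² + f*(-72 + f))/4 = f/4 + f²/4 + f*(-72 + f)/4)
O(d) + D = (¼)*(-110)*(-71 + 2*(-110)) + 47373 = (¼)*(-110)*(-71 - 220) + 47373 = (¼)*(-110)*(-291) + 47373 = 16005/2 + 47373 = 110751/2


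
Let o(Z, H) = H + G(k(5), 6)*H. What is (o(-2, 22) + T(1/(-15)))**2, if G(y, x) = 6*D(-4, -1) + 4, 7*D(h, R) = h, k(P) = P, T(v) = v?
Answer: 13126129/11025 ≈ 1190.6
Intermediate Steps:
D(h, R) = h/7
G(y, x) = 4/7 (G(y, x) = 6*((1/7)*(-4)) + 4 = 6*(-4/7) + 4 = -24/7 + 4 = 4/7)
o(Z, H) = 11*H/7 (o(Z, H) = H + 4*H/7 = 11*H/7)
(o(-2, 22) + T(1/(-15)))**2 = ((11/7)*22 + 1/(-15))**2 = (242/7 - 1/15)**2 = (3623/105)**2 = 13126129/11025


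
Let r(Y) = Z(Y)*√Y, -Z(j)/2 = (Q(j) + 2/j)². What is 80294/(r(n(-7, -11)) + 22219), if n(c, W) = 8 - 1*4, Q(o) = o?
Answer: 40147/11069 ≈ 3.6270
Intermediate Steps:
Z(j) = -2*(j + 2/j)²
n(c, W) = 4 (n(c, W) = 8 - 4 = 4)
r(Y) = -2*(2 + Y²)²/Y^(3/2) (r(Y) = (-2*(2 + Y²)²/Y²)*√Y = -2*(2 + Y²)²/Y^(3/2))
80294/(r(n(-7, -11)) + 22219) = 80294/(-2*(2 + 4²)²/4^(3/2) + 22219) = 80294/(-2*⅛*(2 + 16)² + 22219) = 80294/(-2*⅛*18² + 22219) = 80294/(-2*⅛*324 + 22219) = 80294/(-81 + 22219) = 80294/22138 = 80294*(1/22138) = 40147/11069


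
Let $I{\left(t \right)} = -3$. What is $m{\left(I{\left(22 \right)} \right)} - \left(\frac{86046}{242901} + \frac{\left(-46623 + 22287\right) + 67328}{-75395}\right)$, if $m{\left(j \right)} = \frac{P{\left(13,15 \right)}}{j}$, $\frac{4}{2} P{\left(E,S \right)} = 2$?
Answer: $- \frac{238793927}{2034835655} \approx -0.11735$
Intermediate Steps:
$P{\left(E,S \right)} = 1$ ($P{\left(E,S \right)} = \frac{1}{2} \cdot 2 = 1$)
$m{\left(j \right)} = \frac{1}{j}$ ($m{\left(j \right)} = 1 \frac{1}{j} = \frac{1}{j}$)
$m{\left(I{\left(22 \right)} \right)} - \left(\frac{86046}{242901} + \frac{\left(-46623 + 22287\right) + 67328}{-75395}\right) = \frac{1}{-3} - \left(\frac{86046}{242901} + \frac{\left(-46623 + 22287\right) + 67328}{-75395}\right) = - \frac{1}{3} - \left(86046 \cdot \frac{1}{242901} + \left(-24336 + 67328\right) \left(- \frac{1}{75395}\right)\right) = - \frac{1}{3} - \left(\frac{28682}{80967} + 42992 \left(- \frac{1}{75395}\right)\right) = - \frac{1}{3} - \left(\frac{28682}{80967} - \frac{42992}{75395}\right) = - \frac{1}{3} - - \frac{1318453874}{6104506965} = - \frac{1}{3} + \frac{1318453874}{6104506965} = - \frac{238793927}{2034835655}$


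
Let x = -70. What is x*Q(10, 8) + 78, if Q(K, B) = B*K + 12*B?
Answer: -12242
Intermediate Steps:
Q(K, B) = 12*B + B*K
x*Q(10, 8) + 78 = -560*(12 + 10) + 78 = -560*22 + 78 = -70*176 + 78 = -12320 + 78 = -12242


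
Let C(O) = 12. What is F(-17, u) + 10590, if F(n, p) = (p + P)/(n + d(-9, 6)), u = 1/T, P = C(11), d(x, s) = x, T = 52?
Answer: 14317055/1352 ≈ 10590.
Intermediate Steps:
P = 12
u = 1/52 ≈ 0.019231
F(n, p) = (12 + p)/(-9 + n) (F(n, p) = (p + 12)/(n - 9) = (12 + p)/(-9 + n))
F(-17, u) + 10590 = (12 + 1/52)/(-9 - 17) + 10590 = (625/52)/(-26) + 10590 = -1/26*625/52 + 10590 = -625/1352 + 10590 = 14317055/1352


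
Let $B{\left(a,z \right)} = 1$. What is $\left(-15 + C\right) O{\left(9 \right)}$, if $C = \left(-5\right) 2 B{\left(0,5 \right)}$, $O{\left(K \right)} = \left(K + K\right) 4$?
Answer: $-1800$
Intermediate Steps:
$O{\left(K \right)} = 8 K$ ($O{\left(K \right)} = 2 K 4 = 8 K$)
$C = -10$ ($C = \left(-5\right) 2 \cdot 1 = \left(-10\right) 1 = -10$)
$\left(-15 + C\right) O{\left(9 \right)} = \left(-15 - 10\right) 8 \cdot 9 = \left(-25\right) 72 = -1800$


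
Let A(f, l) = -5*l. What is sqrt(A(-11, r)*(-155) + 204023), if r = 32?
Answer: sqrt(228823) ≈ 478.35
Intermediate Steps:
sqrt(A(-11, r)*(-155) + 204023) = sqrt(-5*32*(-155) + 204023) = sqrt(-160*(-155) + 204023) = sqrt(24800 + 204023) = sqrt(228823)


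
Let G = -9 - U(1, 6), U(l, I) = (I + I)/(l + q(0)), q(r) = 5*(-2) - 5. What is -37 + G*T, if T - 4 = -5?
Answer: -202/7 ≈ -28.857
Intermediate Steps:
T = -1 (T = 4 - 5 = -1)
q(r) = -15 (q(r) = -10 - 5 = -15)
U(l, I) = 2*I/(-15 + l) (U(l, I) = (I + I)/(l - 15) = (2*I)/(-15 + l) = 2*I/(-15 + l))
G = -57/7 (G = -9 - 2*6/(-15 + 1) = -9 - 2*6/(-14) = -9 - 2*6*(-1)/14 = -9 - 1*(-6/7) = -9 + 6/7 = -57/7 ≈ -8.1429)
-37 + G*T = -37 - 57/7*(-1) = -37 + 57/7 = -202/7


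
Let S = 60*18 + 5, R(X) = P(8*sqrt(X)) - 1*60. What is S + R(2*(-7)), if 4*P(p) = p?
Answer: 1025 + 2*I*sqrt(14) ≈ 1025.0 + 7.4833*I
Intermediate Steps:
P(p) = p/4
R(X) = -60 + 2*sqrt(X) (R(X) = (8*sqrt(X))/4 - 1*60 = 2*sqrt(X) - 60 = -60 + 2*sqrt(X))
S = 1085 (S = 1080 + 5 = 1085)
S + R(2*(-7)) = 1085 + (-60 + 2*sqrt(2*(-7))) = 1085 + (-60 + 2*sqrt(-14)) = 1085 + (-60 + 2*(I*sqrt(14))) = 1085 + (-60 + 2*I*sqrt(14)) = 1025 + 2*I*sqrt(14)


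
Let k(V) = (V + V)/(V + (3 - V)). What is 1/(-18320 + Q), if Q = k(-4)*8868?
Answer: -1/41968 ≈ -2.3828e-5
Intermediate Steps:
k(V) = 2*V/3 (k(V) = (2*V)/3 = (2*V)*(1/3) = 2*V/3)
Q = -23648 (Q = ((2/3)*(-4))*8868 = -8/3*8868 = -23648)
1/(-18320 + Q) = 1/(-18320 - 23648) = 1/(-41968) = -1/41968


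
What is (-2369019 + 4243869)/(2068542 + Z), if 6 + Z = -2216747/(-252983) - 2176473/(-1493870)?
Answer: 708550275586618500/781752670239606409 ≈ 0.90636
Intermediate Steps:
Z = 1594600224589/377923714210 (Z = -6 + (-2216747/(-252983) - 2176473/(-1493870)) = -6 + (-2216747*(-1/252983) - 2176473*(-1/1493870)) = -6 + (2216747/252983 + 2176473/1493870) = -6 + 3862142509849/377923714210 = 1594600224589/377923714210 ≈ 4.2194)
(-2369019 + 4243869)/(2068542 + Z) = (-2369019 + 4243869)/(2068542 + 1594600224589/377923714210) = 1874850/(781752670239606409/377923714210) = 1874850*(377923714210/781752670239606409) = 708550275586618500/781752670239606409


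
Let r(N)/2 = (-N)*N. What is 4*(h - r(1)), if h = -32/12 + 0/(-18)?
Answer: -8/3 ≈ -2.6667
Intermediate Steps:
r(N) = -2*N² (r(N) = 2*((-N)*N) = 2*(-N²) = -2*N²)
h = -8/3 (h = -32*1/12 + 0*(-1/18) = -8/3 + 0 = -8/3 ≈ -2.6667)
4*(h - r(1)) = 4*(-8/3 - (-2)*1²) = 4*(-8/3 - (-2)) = 4*(-8/3 - 1*(-2)) = 4*(-8/3 + 2) = 4*(-⅔) = -8/3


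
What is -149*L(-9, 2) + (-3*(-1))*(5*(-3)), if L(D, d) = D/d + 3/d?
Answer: 402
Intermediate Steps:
L(D, d) = 3/d + D/d
-149*L(-9, 2) + (-3*(-1))*(5*(-3)) = -149*(3 - 9)/2 + (-3*(-1))*(5*(-3)) = -149*(-6)/2 + 3*(-15) = -149*(-3) - 45 = 447 - 45 = 402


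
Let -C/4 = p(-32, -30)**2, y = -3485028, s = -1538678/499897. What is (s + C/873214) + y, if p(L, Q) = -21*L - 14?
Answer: -760638191145535374/218258529479 ≈ -3.4850e+6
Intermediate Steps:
s = -1538678/499897 (s = -1538678*1/499897 = -1538678/499897 ≈ -3.0780)
p(L, Q) = -14 - 21*L
C = -1731856 (C = -4*(-14 - 21*(-32))**2 = -4*(-14 + 672)**2 = -4*658**2 = -4*432964 = -1731856)
(s + C/873214) + y = (-1538678/499897 - 1731856/873214) - 3485028 = (-1538678/499897 - 1731856*1/873214) - 3485028 = (-1538678/499897 - 865928/436607) - 3485028 = -1104672394962/218258529479 - 3485028 = -760638191145535374/218258529479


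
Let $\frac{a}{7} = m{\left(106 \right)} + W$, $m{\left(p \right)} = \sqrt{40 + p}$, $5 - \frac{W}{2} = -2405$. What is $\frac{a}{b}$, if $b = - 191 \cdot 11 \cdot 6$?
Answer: $- \frac{16870}{6303} - \frac{7 \sqrt{146}}{12606} \approx -2.6832$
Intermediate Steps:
$W = 4820$ ($W = 10 - -4810 = 10 + 4810 = 4820$)
$a = 33740 + 7 \sqrt{146}$ ($a = 7 \left(\sqrt{40 + 106} + 4820\right) = 7 \left(\sqrt{146} + 4820\right) = 7 \left(4820 + \sqrt{146}\right) = 33740 + 7 \sqrt{146} \approx 33825.0$)
$b = -12606$ ($b = \left(-191\right) 66 = -12606$)
$\frac{a}{b} = \frac{33740 + 7 \sqrt{146}}{-12606} = \left(33740 + 7 \sqrt{146}\right) \left(- \frac{1}{12606}\right) = - \frac{16870}{6303} - \frac{7 \sqrt{146}}{12606}$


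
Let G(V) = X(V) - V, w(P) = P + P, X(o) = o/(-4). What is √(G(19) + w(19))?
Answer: √57/2 ≈ 3.7749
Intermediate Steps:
X(o) = -o/4 (X(o) = o*(-¼) = -o/4)
w(P) = 2*P
G(V) = -5*V/4 (G(V) = -V/4 - V = -5*V/4)
√(G(19) + w(19)) = √(-5/4*19 + 2*19) = √(-95/4 + 38) = √(57/4) = √57/2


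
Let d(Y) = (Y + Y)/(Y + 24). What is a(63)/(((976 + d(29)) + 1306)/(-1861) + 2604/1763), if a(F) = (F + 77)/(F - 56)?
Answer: 173889979/2175514 ≈ 79.931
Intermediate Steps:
a(F) = (77 + F)/(-56 + F)
d(Y) = 2*Y/(24 + Y) (d(Y) = (2*Y)/(24 + Y) = 2*Y/(24 + Y))
a(63)/(((976 + d(29)) + 1306)/(-1861) + 2604/1763) = ((77 + 63)/(-56 + 63))/(((976 + 2*29/(24 + 29)) + 1306)/(-1861) + 2604/1763) = (140/7)/(((976 + 2*29/53) + 1306)*(-1/1861) + 2604*(1/1763)) = ((⅐)*140)/(((976 + 2*29*(1/53)) + 1306)*(-1/1861) + 2604/1763) = 20/(((976 + 58/53) + 1306)*(-1/1861) + 2604/1763) = 20/((51786/53 + 1306)*(-1/1861) + 2604/1763) = 20/((121004/53)*(-1/1861) + 2604/1763) = 20/(-121004/98633 + 2604/1763) = 20/(43510280/173889979) = 20*(173889979/43510280) = 173889979/2175514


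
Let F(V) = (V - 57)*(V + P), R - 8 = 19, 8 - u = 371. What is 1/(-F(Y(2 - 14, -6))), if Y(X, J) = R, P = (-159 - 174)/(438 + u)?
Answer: 5/3384 ≈ 0.0014775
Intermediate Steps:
u = -363 (u = 8 - 1*371 = 8 - 371 = -363)
R = 27 (R = 8 + 19 = 27)
P = -111/25 (P = (-159 - 174)/(438 - 363) = -333/75 = -333*1/75 = -111/25 ≈ -4.4400)
Y(X, J) = 27
F(V) = (-57 + V)*(-111/25 + V) (F(V) = (V - 57)*(V - 111/25) = (-57 + V)*(-111/25 + V))
1/(-F(Y(2 - 14, -6))) = 1/(-(6327/25 + 27**2 - 1536/25*27)) = 1/(-(6327/25 + 729 - 41472/25)) = 1/(-1*(-3384/5)) = 1/(3384/5) = 5/3384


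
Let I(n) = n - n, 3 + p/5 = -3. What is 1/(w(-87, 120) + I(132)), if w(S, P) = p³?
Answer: -1/27000 ≈ -3.7037e-5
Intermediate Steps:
p = -30 (p = -15 + 5*(-3) = -15 - 15 = -30)
w(S, P) = -27000 (w(S, P) = (-30)³ = -27000)
I(n) = 0
1/(w(-87, 120) + I(132)) = 1/(-27000 + 0) = 1/(-27000) = -1/27000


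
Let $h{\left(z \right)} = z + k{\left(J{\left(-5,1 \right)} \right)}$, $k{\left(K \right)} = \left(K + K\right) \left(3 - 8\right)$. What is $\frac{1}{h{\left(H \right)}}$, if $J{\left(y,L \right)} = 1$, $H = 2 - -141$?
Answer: $\frac{1}{133} \approx 0.0075188$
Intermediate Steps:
$H = 143$ ($H = 2 + 141 = 143$)
$k{\left(K \right)} = - 10 K$ ($k{\left(K \right)} = 2 K \left(-5\right) = - 10 K$)
$h{\left(z \right)} = -10 + z$ ($h{\left(z \right)} = z - 10 = -10 + z$)
$\frac{1}{h{\left(H \right)}} = \frac{1}{-10 + 143} = \frac{1}{133}$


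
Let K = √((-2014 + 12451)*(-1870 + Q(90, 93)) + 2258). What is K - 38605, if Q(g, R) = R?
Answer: -38605 + I*√18544291 ≈ -38605.0 + 4306.3*I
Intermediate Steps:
K = I*√18544291 (K = √((-2014 + 12451)*(-1870 + 93) + 2258) = √(10437*(-1777) + 2258) = √(-18546549 + 2258) = √(-18544291) = I*√18544291 ≈ 4306.3*I)
K - 38605 = I*√18544291 - 38605 = -38605 + I*√18544291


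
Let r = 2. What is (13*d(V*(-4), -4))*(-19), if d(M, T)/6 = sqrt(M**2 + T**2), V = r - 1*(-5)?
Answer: -29640*sqrt(2) ≈ -41917.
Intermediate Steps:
V = 7 (V = 2 - 1*(-5) = 2 + 5 = 7)
d(M, T) = 6*sqrt(M**2 + T**2)
(13*d(V*(-4), -4))*(-19) = (13*(6*sqrt((7*(-4))**2 + (-4)**2)))*(-19) = (13*(6*sqrt((-28)**2 + 16)))*(-19) = (13*(6*sqrt(784 + 16)))*(-19) = (13*(6*sqrt(800)))*(-19) = (13*(6*(20*sqrt(2))))*(-19) = (13*(120*sqrt(2)))*(-19) = (1560*sqrt(2))*(-19) = -29640*sqrt(2)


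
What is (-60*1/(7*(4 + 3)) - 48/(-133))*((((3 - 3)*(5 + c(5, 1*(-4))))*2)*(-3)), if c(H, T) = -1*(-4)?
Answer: 0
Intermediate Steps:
c(H, T) = 4
(-60*1/(7*(4 + 3)) - 48/(-133))*((((3 - 3)*(5 + c(5, 1*(-4))))*2)*(-3)) = (-60*1/(7*(4 + 3)) - 48/(-133))*((((3 - 3)*(5 + 4))*2)*(-3)) = (-60/(7*7) - 48*(-1/133))*(((0*9)*2)*(-3)) = (-60/49 + 48/133)*((0*2)*(-3)) = (-60*1/49 + 48/133)*(0*(-3)) = (-60/49 + 48/133)*0 = -804/931*0 = 0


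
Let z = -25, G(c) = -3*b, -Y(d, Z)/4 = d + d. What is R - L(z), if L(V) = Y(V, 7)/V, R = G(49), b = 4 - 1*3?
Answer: 5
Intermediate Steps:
b = 1 (b = 4 - 3 = 1)
Y(d, Z) = -8*d (Y(d, Z) = -4*(d + d) = -8*d)
G(c) = -3 (G(c) = -3*1 = -3)
R = -3
L(V) = -8 (L(V) = (-8*V)/V = -8)
R - L(z) = -3 - 1*(-8) = -3 + 8 = 5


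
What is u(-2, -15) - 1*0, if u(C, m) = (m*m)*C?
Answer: -450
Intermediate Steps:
u(C, m) = C*m² (u(C, m) = m²*C = C*m²)
u(-2, -15) - 1*0 = -2*(-15)² - 1*0 = -2*225 + 0 = -450 + 0 = -450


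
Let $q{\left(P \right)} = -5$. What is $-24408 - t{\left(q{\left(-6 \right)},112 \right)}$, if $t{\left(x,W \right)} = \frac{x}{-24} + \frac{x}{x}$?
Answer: $- \frac{585821}{24} \approx -24409.0$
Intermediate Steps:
$t{\left(x,W \right)} = 1 - \frac{x}{24}$ ($t{\left(x,W \right)} = x \left(- \frac{1}{24}\right) + 1 = - \frac{x}{24} + 1 = 1 - \frac{x}{24}$)
$-24408 - t{\left(q{\left(-6 \right)},112 \right)} = -24408 - \left(1 - - \frac{5}{24}\right) = -24408 - \left(1 + \frac{5}{24}\right) = -24408 - \frac{29}{24} = - \frac{585821}{24}$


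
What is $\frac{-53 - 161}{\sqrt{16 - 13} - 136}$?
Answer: $\frac{29104}{18493} + \frac{214 \sqrt{3}}{18493} \approx 1.5938$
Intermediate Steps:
$\frac{-53 - 161}{\sqrt{16 - 13} - 136} = - \frac{214}{\sqrt{3} - 136} = - \frac{214}{-136 + \sqrt{3}}$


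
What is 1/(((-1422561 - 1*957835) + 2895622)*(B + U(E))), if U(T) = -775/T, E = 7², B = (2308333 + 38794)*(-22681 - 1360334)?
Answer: -49/81951579924885675120 ≈ -5.9791e-19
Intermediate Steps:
B = -3246111847905 (B = 2347127*(-1383015) = -3246111847905)
E = 49
1/(((-1422561 - 1*957835) + 2895622)*(B + U(E))) = 1/(((-1422561 - 1*957835) + 2895622)*(-3246111847905 - 775/49)) = 1/(((-1422561 - 957835) + 2895622)*(-3246111847905 - 775*1/49)) = 1/((-2380396 + 2895622)*(-3246111847905 - 775/49)) = 1/(515226*(-159059480548120/49)) = 1/(-81951579924885675120/49) = -49/81951579924885675120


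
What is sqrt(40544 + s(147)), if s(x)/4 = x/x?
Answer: 2*sqrt(10137) ≈ 201.37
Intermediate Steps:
s(x) = 4 (s(x) = 4*(x/x) = 4*1 = 4)
sqrt(40544 + s(147)) = sqrt(40544 + 4) = sqrt(40548) = 2*sqrt(10137)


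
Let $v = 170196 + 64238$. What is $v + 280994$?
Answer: $515428$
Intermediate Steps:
$v = 234434$
$v + 280994 = 234434 + 280994 = 515428$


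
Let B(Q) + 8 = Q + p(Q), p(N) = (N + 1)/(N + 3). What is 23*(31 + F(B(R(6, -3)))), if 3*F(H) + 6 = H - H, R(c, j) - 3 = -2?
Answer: 667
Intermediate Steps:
p(N) = (1 + N)/(3 + N)
R(c, j) = 1 (R(c, j) = 3 - 2 = 1)
B(Q) = -8 + Q + (1 + Q)/(3 + Q) (B(Q) = -8 + (Q + (1 + Q)/(3 + Q)) = -8 + Q + (1 + Q)/(3 + Q))
F(H) = -2 (F(H) = -2 + (H - H)/3 = -2 + (1/3)*0 = -2 + 0 = -2)
23*(31 + F(B(R(6, -3)))) = 23*(31 - 2) = 23*29 = 667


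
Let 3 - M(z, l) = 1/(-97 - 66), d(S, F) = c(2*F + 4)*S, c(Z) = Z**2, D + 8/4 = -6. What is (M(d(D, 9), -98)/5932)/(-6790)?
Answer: -7/93790852 ≈ -7.4634e-8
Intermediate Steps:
D = -8 (D = -2 - 6 = -8)
d(S, F) = S*(4 + 2*F)**2 (d(S, F) = (2*F + 4)**2*S = (4 + 2*F)**2*S = S*(4 + 2*F)**2)
M(z, l) = 490/163 (M(z, l) = 3 - 1/(-97 - 66) = 3 - 1/(-163) = 3 - 1*(-1/163) = 3 + 1/163 = 490/163)
(M(d(D, 9), -98)/5932)/(-6790) = ((490/163)/5932)/(-6790) = ((490/163)*(1/5932))*(-1/6790) = (245/483458)*(-1/6790) = -7/93790852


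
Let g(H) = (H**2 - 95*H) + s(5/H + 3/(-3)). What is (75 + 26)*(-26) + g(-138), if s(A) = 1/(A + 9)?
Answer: 32451410/1099 ≈ 29528.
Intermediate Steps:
s(A) = 1/(9 + A)
g(H) = H**2 + 1/(8 + 5/H) - 95*H (g(H) = (H**2 - 95*H) + 1/(9 + (5/H + 3/(-3))) = (H**2 - 95*H) + 1/(9 + (5/H + 3*(-1/3))) = (H**2 - 95*H) + 1/(9 + (5/H - 1)) = (H**2 - 95*H) + 1/(9 + (-1 + 5/H)) = (H**2 - 95*H) + 1/(8 + 5/H) = H**2 + 1/(8 + 5/H) - 95*H)
(75 + 26)*(-26) + g(-138) = (75 + 26)*(-26) - 138*(1 + (-95 - 138)*(5 + 8*(-138)))/(5 + 8*(-138)) = 101*(-26) - 138*(1 - 233*(5 - 1104))/(5 - 1104) = -2626 - 138*(1 - 233*(-1099))/(-1099) = -2626 - 138*(-1/1099)*(1 + 256067) = -2626 - 138*(-1/1099)*256068 = -2626 + 35337384/1099 = 32451410/1099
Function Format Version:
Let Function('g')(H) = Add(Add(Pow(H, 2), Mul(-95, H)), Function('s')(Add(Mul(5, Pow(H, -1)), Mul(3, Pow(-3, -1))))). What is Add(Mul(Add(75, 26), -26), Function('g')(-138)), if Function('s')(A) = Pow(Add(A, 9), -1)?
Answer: Rational(32451410, 1099) ≈ 29528.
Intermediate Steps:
Function('s')(A) = Pow(Add(9, A), -1)
Function('g')(H) = Add(Pow(H, 2), Pow(Add(8, Mul(5, Pow(H, -1))), -1), Mul(-95, H)) (Function('g')(H) = Add(Add(Pow(H, 2), Mul(-95, H)), Pow(Add(9, Add(Mul(5, Pow(H, -1)), Mul(3, Pow(-3, -1)))), -1)) = Add(Add(Pow(H, 2), Mul(-95, H)), Pow(Add(9, Add(Mul(5, Pow(H, -1)), Mul(3, Rational(-1, 3)))), -1)) = Add(Add(Pow(H, 2), Mul(-95, H)), Pow(Add(9, Add(Mul(5, Pow(H, -1)), -1)), -1)) = Add(Add(Pow(H, 2), Mul(-95, H)), Pow(Add(9, Add(-1, Mul(5, Pow(H, -1)))), -1)) = Add(Add(Pow(H, 2), Mul(-95, H)), Pow(Add(8, Mul(5, Pow(H, -1))), -1)) = Add(Pow(H, 2), Pow(Add(8, Mul(5, Pow(H, -1))), -1), Mul(-95, H)))
Add(Mul(Add(75, 26), -26), Function('g')(-138)) = Add(Mul(Add(75, 26), -26), Mul(-138, Pow(Add(5, Mul(8, -138)), -1), Add(1, Mul(Add(-95, -138), Add(5, Mul(8, -138)))))) = Add(Mul(101, -26), Mul(-138, Pow(Add(5, -1104), -1), Add(1, Mul(-233, Add(5, -1104))))) = Add(-2626, Mul(-138, Pow(-1099, -1), Add(1, Mul(-233, -1099)))) = Add(-2626, Mul(-138, Rational(-1, 1099), Add(1, 256067))) = Add(-2626, Mul(-138, Rational(-1, 1099), 256068)) = Add(-2626, Rational(35337384, 1099)) = Rational(32451410, 1099)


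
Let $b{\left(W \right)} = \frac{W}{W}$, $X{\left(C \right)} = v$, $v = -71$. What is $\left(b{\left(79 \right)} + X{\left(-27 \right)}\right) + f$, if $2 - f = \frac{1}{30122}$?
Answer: $- \frac{2048297}{30122} \approx -68.0$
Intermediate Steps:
$X{\left(C \right)} = -71$
$b{\left(W \right)} = 1$
$f = \frac{60243}{30122}$ ($f = 2 - \frac{1}{30122} = \frac{60243}{30122} \approx 2.0$)
$\left(b{\left(79 \right)} + X{\left(-27 \right)}\right) + f = \left(1 - 71\right) + \frac{60243}{30122} = -70 + \frac{60243}{30122} = - \frac{2048297}{30122}$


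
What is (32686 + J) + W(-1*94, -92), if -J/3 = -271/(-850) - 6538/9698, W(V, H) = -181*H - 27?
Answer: 203247076863/4121650 ≈ 49312.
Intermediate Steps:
W(V, H) = -27 - 181*H
J = 4393713/4121650 (J = -3*(-271/(-850) - 6538/9698) = -3*(-271*(-1/850) - 6538*1/9698) = -3*(271/850 - 3269/4849) = -3*(-1464571/4121650) = 4393713/4121650 ≈ 1.0660)
(32686 + J) + W(-1*94, -92) = (32686 + 4393713/4121650) + (-27 - 181*(-92)) = 134724645613/4121650 + (-27 + 16652) = 134724645613/4121650 + 16625 = 203247076863/4121650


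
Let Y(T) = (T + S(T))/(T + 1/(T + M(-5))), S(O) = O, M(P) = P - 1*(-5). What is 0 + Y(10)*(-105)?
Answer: -21000/101 ≈ -207.92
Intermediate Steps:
M(P) = 5 + P (M(P) = P + 5 = 5 + P)
Y(T) = 2*T/(T + 1/T) (Y(T) = (T + T)/(T + 1/(T + (5 - 5))) = (2*T)/(T + 1/(T + 0)) = (2*T)/(T + 1/T) = 2*T/(T + 1/T))
0 + Y(10)*(-105) = 0 + (2*10²/(1 + 10²))*(-105) = 0 + (2*100/(1 + 100))*(-105) = 0 + (2*100/101)*(-105) = 0 + (2*100*(1/101))*(-105) = 0 + (200/101)*(-105) = 0 - 21000/101 = -21000/101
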